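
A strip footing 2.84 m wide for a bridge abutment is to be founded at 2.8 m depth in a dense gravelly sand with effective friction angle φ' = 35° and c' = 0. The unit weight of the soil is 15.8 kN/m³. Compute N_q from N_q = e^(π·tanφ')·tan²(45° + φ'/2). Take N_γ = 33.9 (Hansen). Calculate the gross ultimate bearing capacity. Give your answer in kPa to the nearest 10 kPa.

tan35° = 0.7002, so N_q = e^(π×0.7002)·tan²(62.5°) = 9.023 × 3.69 = 33.3.
Overburden at base level: q = 15.8 × 2.8 = 44.24 kPa.
Surcharge term q·N_q = 44.24 × 33.296 = 1473 kPa; self-weight term 0.5·γ·B·N_γ = 0.5 × 15.8 × 2.84 × 33.9 = 760.58 kPa.
q_ult = 1473 + 760.58 = 2233.6 kPa.

q_ult ≈ 2230 kPa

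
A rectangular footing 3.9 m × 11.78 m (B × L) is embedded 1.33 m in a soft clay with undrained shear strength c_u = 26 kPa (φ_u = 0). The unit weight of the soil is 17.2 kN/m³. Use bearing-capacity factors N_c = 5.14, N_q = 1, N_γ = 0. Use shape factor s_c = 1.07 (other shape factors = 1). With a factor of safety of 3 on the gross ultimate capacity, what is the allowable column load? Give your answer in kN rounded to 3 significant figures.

q = γ·D_f = 17.2 × 1.33 = 22.876 kPa.
c·N_c·s_c = 26 × 5.14 × 1.07 = 142.99 kPa
q·N_q = 22.876 × 1 = 22.876 kPa
q_ult = 142.99 + 22.876 = 165.87 kPa.
Gross allowable pressure q_all = 165.87 / 3 = 55.29 kPa.
Footing area = 45.942 m², so allowable column load = 55.29 × 45.942 = 2540.1 kN.

P_all ≈ 2540 kN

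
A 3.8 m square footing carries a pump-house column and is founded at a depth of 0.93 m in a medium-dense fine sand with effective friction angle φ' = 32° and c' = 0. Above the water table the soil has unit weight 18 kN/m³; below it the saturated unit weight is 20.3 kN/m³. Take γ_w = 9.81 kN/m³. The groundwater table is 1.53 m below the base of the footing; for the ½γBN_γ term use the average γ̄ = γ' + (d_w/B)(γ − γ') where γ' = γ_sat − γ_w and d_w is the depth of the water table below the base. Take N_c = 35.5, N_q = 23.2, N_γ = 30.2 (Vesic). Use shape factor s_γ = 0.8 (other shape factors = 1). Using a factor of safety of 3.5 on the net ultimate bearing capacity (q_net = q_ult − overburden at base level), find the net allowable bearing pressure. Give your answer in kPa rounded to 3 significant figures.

Effective surcharge at the founding depth q = γ·D_f = 18 × 0.93 = 16.74 kPa.
With d_w = 1.53 m < B, γ̄ = 10.49 + (1.53/3.8) × (18 − 10.49) = 13.514 kN/m³.
q_ult = q·N_q + 0.5·γ·B·N_γ·s_γ
     = 16.74 × 23.2 + 0.5 × 13.514 × 3.8 × 30.2 × 0.8
     = 388.37 + 620.34 = 1008.7 kPa.
q_net = 1008.7 − 16.74 = 991.96 kPa.
q_all(net) = 991.96 / 3.5 = 283.42 kPa.

q_all(net) ≈ 283 kPa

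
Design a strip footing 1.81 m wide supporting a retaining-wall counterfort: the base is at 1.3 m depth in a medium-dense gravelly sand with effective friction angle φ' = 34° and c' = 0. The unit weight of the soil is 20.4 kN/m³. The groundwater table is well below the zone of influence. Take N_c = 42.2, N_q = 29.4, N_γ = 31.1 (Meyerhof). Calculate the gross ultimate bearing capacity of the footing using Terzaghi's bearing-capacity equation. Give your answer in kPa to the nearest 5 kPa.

q = γ·D_f = 20.4 × 1.3 = 26.52 kPa.
q·N_q = 26.52 × 29.4 = 779.69 kPa
0.5·γ·B·N_γ = 0.5 × 20.4 × 1.81 × 31.1 = 574.17 kPa
q_ult = 779.69 + 574.17 = 1353.9 kPa.

q_ult ≈ 1355 kPa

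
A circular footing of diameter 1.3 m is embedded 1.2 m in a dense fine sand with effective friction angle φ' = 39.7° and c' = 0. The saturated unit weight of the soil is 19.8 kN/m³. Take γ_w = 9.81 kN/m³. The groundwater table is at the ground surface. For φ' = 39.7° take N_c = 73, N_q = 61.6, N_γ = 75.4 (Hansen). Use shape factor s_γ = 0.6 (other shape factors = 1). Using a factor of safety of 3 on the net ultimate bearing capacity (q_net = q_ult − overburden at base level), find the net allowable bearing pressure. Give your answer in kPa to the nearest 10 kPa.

γ' = 19.8 − 9.81 = 9.99 kN/m³ (submerged throughout). q = 9.99 × 1.2 = 11.988 kPa; the same γ' applies in the ½γBN_γ term.
q·N_q = 11.988 × 61.6 = 738.46 kPa
0.5·γ·B·N_γ·s_γ = 0.5 × 9.99 × 1.3 × 75.4 × 0.6 = 293.77 kPa
q_ult = 738.46 + 293.77 = 1032.2 kPa.
q_net = 1032.2 − 11.988 = 1020.2 kPa.
q_all(net) = 1020.2 / 3 = 340.08 kPa.

q_all(net) ≈ 340 kPa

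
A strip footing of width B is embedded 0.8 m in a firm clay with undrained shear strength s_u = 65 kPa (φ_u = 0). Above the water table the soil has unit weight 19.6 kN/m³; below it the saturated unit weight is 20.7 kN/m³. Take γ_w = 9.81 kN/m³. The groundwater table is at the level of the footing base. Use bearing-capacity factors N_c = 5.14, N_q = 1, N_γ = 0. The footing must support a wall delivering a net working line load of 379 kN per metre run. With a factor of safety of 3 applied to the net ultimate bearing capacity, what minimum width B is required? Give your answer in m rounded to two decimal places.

B = 3.40 m

q = γ·D_f = 19.6 × 0.8 = 15.68 kPa.
c·N_c = 65 × 5.14 = 334.1 kPa
q·N_q = 15.68 × 1 = 15.68 kPa
q_ult = 334.1 + 15.68 = 349.78 kPa.
For φ = 0 the ½γBN_γ term vanishes, so q_ult is independent of B. q_net = 349.78 − 15.68 = 334.1 kPa; q_all(net) = 334.1/3 = 111.37 kPa.
Required width B = w / q_all(net) = 379 / 111.37 = 3.403 m.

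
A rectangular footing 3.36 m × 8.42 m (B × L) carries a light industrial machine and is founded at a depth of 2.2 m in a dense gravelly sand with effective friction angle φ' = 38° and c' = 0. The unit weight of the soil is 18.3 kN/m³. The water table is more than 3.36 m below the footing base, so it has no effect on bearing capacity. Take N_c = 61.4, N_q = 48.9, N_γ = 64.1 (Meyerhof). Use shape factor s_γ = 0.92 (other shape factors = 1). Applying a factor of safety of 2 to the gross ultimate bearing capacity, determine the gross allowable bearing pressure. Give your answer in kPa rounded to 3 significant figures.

q_all ≈ 1890 kPa

Overburden at base level: q = 18.3 × 2.2 = 40.26 kPa.
Surcharge term q·N_q = 40.26 × 48.9 = 1968.7 kPa; self-weight term 0.5·γ·B·N_γ·s_γ = 0.5 × 18.3 × 3.36 × 64.1 × 0.92 = 1813 kPa.
q_ult = 1968.7 + 1813 = 3781.7 kPa.
q_all = q_ult / FS = 3781.7 / 2 = 1890.9 kPa.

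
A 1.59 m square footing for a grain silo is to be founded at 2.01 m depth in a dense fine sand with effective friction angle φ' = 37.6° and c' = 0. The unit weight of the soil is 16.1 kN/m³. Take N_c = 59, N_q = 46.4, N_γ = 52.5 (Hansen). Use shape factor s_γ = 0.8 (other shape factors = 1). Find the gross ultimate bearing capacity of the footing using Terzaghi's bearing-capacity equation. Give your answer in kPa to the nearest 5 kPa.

q_ult ≈ 2040 kPa

Overburden at base level: q = 16.1 × 2.01 = 32.361 kPa.
Surcharge term q·N_q = 32.361 × 46.4 = 1501.6 kPa; self-weight term 0.5·γ·B·N_γ·s_γ = 0.5 × 16.1 × 1.59 × 52.5 × 0.8 = 537.58 kPa.
q_ult = 1501.6 + 537.58 = 2039.1 kPa.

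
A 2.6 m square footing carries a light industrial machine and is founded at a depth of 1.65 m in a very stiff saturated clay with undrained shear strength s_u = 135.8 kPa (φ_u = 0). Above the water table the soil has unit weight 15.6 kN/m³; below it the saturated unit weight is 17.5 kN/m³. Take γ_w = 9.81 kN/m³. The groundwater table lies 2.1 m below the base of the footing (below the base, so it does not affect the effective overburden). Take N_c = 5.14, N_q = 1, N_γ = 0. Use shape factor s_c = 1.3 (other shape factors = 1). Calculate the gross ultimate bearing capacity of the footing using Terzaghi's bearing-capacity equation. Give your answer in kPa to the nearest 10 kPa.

q_ult ≈ 930 kPa

q = γ·D_f = 15.6 × 1.65 = 25.74 kPa.
c·N_c·s_c = 135.8 × 5.14 × 1.3 = 907.42 kPa
q·N_q = 25.74 × 1 = 25.74 kPa
q_ult = 907.42 + 25.74 = 933.16 kPa.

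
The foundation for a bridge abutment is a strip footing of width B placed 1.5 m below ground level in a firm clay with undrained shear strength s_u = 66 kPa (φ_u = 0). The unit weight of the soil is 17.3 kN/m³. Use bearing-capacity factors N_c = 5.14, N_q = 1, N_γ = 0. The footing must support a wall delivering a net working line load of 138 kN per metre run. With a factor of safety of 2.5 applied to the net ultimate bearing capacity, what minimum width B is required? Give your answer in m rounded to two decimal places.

Effective surcharge at the founding depth q = γ·D_f = 17.3 × 1.5 = 25.95 kPa.
q_ult = c·N_c + q·N_q
     = 66 × 5.14 + 25.95 × 1
     = 339.24 + 25.95 = 365.19 kPa.
For φ = 0 the ½γBN_γ term vanishes, so q_ult is independent of B. q_net = 365.19 − 25.95 = 339.24 kPa; q_all(net) = 339.24/2.5 = 135.7 kPa.
Required width B = w / q_all(net) = 138 / 135.7 = 1.017 m.

B = 1.02 m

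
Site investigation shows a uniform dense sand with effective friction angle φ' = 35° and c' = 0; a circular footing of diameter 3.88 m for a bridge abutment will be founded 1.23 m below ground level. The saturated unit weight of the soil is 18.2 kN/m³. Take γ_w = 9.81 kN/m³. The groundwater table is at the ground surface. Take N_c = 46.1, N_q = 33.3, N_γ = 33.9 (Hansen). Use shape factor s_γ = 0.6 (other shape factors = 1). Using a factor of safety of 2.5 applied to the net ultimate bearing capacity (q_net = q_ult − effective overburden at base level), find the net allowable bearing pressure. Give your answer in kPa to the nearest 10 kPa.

q_all(net) ≈ 270 kPa

γ' = 18.2 − 9.81 = 8.39 kN/m³ (submerged throughout). q = 8.39 × 1.23 = 10.32 kPa; the same γ' applies in the ½γBN_γ term.
q·N_q = 10.32 × 33.3 = 343.65 kPa
0.5·γ·B·N_γ·s_γ = 0.5 × 8.39 × 3.88 × 33.9 × 0.6 = 331.07 kPa
q_ult = 343.65 + 331.07 = 674.71 kPa.
Net ultimate: q_net = 674.71 − 10.32 = 664.39 kPa.
q_all(net) = 664.39 / 2.5 = 265.76 kPa.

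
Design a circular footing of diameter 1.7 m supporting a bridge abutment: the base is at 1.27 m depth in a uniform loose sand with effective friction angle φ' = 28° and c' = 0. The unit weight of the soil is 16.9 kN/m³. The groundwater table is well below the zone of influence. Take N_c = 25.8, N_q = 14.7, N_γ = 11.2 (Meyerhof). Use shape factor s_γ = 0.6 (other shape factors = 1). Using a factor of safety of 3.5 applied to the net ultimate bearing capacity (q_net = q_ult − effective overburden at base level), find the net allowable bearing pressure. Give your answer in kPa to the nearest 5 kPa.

q_all(net) ≈ 110 kPa

q = γ·D_f = 16.9 × 1.27 = 21.463 kPa.
q·N_q = 21.463 × 14.7 = 315.51 kPa
0.5·γ·B·N_γ·s_γ = 0.5 × 16.9 × 1.7 × 11.2 × 0.6 = 96.533 kPa
q_ult = 315.51 + 96.533 = 412.04 kPa.
Net ultimate: q_net = 412.04 − 21.463 = 390.58 kPa.
q_all(net) = 390.58 / 3.5 = 111.59 kPa.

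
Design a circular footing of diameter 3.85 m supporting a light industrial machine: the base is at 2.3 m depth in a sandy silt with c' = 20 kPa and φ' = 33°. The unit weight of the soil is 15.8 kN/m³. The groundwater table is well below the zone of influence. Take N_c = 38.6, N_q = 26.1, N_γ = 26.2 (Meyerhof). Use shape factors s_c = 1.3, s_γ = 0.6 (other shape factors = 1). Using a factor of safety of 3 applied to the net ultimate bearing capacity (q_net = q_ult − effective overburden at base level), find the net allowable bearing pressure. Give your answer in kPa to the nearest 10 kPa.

q_all(net) ≈ 800 kPa

q = γ·D_f = 15.8 × 2.3 = 36.34 kPa.
c·N_c·s_c = 20 × 38.6 × 1.3 = 1003.6 kPa
q·N_q = 36.34 × 26.1 = 948.47 kPa
0.5·γ·B·N_γ·s_γ = 0.5 × 15.8 × 3.85 × 26.2 × 0.6 = 478.12 kPa
q_ult = 1003.6 + 948.47 + 478.12 = 2430.2 kPa.
Net ultimate: q_net = 2430.2 − 36.34 = 2393.9 kPa.
q_all(net) = 2393.9 / 3 = 797.95 kPa.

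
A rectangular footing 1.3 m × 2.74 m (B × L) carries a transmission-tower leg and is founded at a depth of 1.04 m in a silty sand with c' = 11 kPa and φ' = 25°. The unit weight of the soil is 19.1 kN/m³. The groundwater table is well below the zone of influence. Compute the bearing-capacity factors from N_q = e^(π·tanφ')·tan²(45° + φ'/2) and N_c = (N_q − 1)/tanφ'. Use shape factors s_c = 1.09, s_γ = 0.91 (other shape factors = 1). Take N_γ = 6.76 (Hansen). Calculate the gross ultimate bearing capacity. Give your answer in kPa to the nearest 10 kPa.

tan25° = 0.4663, so N_q = e^(π×0.4663)·tan²(57.5°) = 4.327 × 2.464 = 10.66.
N_c = (10.66 − 1)/tan25° = 20.72.
Overburden at base level: q = 19.1 × 1.04 = 19.864 kPa.
Cohesion term c·N_c·s_c = 11 × 20.721 × 1.09 = 248.44 kPa; surcharge term q·N_q = 19.864 × 10.662 = 211.79 kPa; self-weight term 0.5·γ·B·N_γ·s_γ = 0.5 × 19.1 × 1.3 × 6.76 × 0.91 = 76.372 kPa.
q_ult = 248.44 + 211.79 + 76.372 = 536.6 kPa.

q_ult ≈ 540 kPa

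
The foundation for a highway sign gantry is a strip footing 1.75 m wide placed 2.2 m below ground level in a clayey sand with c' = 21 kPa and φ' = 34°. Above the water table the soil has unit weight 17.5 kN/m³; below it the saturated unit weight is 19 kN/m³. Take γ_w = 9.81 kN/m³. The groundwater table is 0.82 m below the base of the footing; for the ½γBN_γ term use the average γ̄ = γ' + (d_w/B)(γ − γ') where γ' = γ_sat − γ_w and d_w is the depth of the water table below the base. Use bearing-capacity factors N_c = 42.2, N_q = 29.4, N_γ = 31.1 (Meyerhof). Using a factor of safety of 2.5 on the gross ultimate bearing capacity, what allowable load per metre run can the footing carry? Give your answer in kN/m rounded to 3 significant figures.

Overburden at base level: q = 17.5 × 2.2 = 38.5 kPa.
The water table is 0.82 m below the base (< B = 1.75 m), so the ½γBN_γ term uses γ̄ = γ' + (d_w/B)(γ − γ') = 9.19 + (0.82/1.75)(17.5 − 9.19) = 13.084 kN/m³.
Cohesion term c·N_c = 21 × 42.2 = 886.2 kPa; surcharge term q·N_q = 38.5 × 29.4 = 1131.9 kPa; self-weight term 0.5·γ·B·N_γ = 0.5 × 13.084 × 1.75 × 31.1 = 356.04 kPa.
q_ult = 886.2 + 1131.9 + 356.04 = 2374.1 kPa.
Gross allowable pressure q_all = 2374.1 / 2.5 = 949.66 kPa.
Allowable wall load = q_all × B = 949.66 × 1.75 = 1661.9 kN per metre run.

≈ 1660 kN/m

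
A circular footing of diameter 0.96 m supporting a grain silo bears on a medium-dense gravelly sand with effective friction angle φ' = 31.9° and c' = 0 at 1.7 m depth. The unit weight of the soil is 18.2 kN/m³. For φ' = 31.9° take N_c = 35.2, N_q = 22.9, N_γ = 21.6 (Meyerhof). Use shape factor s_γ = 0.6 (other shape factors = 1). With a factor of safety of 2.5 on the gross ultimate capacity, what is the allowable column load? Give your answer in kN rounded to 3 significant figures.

P_all ≈ 238 kN

Effective surcharge at the founding depth q = γ·D_f = 18.2 × 1.7 = 30.94 kPa.
q_ult = q·N_q + 0.5·γ·B·N_γ·s_γ
     = 30.94 × 22.9 + 0.5 × 18.2 × 0.96 × 21.6 × 0.6
     = 708.53 + 113.22 = 821.74 kPa.
Gross allowable pressure q_all = 821.74 / 2.5 = 328.7 kPa.
Footing area = 0.7238 m², so allowable column load = 328.7 × 0.7238 = 237.91 kN.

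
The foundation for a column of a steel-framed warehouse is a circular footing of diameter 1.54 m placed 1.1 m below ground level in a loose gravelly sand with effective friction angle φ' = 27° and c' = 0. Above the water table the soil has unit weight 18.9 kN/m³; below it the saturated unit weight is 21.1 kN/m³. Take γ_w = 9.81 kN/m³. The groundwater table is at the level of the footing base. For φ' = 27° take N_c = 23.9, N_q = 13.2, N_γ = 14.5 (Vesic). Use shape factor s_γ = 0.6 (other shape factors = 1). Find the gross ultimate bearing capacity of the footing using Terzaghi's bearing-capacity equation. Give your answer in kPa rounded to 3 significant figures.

Effective surcharge at the founding depth q = γ·D_f = 18.9 × 1.1 = 20.79 kPa.
The water table coincides with the base, so in the self-weight term γ → γ' = 11.29 kN/m³.
q_ult = q·N_q + 0.5·γ·B·N_γ·s_γ
     = 20.79 × 13.2 + 0.5 × 11.29 × 1.54 × 14.5 × 0.6
     = 274.43 + 75.632 = 350.06 kPa.

q_ult ≈ 350 kPa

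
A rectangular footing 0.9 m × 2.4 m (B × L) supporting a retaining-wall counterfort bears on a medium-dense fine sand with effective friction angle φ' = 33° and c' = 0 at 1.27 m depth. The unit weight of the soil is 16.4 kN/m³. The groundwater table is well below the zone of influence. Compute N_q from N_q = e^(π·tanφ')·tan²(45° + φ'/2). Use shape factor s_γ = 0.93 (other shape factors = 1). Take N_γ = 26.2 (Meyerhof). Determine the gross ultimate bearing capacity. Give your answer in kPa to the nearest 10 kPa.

q_ult ≈ 720 kPa

tan33° = 0.6494, so N_q = e^(π×0.6494)·tan²(61.5°) = 7.692 × 3.392 = 26.09.
Effective surcharge at the founding depth q = γ·D_f = 16.4 × 1.27 = 20.828 kPa.
q_ult = q·N_q + 0.5·γ·B·N_γ·s_γ
     = 20.828 × 26.092 + 0.5 × 16.4 × 0.9 × 26.2 × 0.93
     = 543.44 + 179.82 = 723.27 kPa.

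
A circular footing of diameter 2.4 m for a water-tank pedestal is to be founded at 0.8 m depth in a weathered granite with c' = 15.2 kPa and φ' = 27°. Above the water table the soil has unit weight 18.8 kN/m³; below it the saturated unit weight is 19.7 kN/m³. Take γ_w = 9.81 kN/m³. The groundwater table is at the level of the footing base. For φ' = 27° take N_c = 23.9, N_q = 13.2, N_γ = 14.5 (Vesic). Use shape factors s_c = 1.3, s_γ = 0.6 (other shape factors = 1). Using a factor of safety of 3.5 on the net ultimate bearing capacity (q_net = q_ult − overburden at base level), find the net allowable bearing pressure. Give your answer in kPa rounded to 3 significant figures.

q_all(net) ≈ 217 kPa

q = γ·D_f = 18.8 × 0.8 = 15.04 kPa.
For the ½γBN_γ term take γ' = 19.7 − 9.81 = 9.89 kN/m³ (soil below base is submerged).
c·N_c·s_c = 15.2 × 23.9 × 1.3 = 472.26 kPa
q·N_q = 15.04 × 13.2 = 198.53 kPa
0.5·γ·B·N_γ·s_γ = 0.5 × 9.89 × 2.4 × 14.5 × 0.6 = 103.25 kPa
q_ult = 472.26 + 198.53 + 103.25 = 774.04 kPa.
q_net = 774.04 − 15.04 = 759 kPa.
q_all(net) = 759 / 3.5 = 216.86 kPa.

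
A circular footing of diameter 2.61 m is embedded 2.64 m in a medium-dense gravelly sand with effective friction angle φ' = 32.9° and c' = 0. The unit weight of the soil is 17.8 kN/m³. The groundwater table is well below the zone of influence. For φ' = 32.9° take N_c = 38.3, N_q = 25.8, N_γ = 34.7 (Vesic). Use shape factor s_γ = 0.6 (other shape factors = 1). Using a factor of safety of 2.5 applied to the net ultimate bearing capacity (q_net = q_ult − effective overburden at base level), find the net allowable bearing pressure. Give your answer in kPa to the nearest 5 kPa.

q_all(net) ≈ 660 kPa

q = γ·D_f = 17.8 × 2.64 = 46.992 kPa.
q·N_q = 46.992 × 25.8 = 1212.4 kPa
0.5·γ·B·N_γ·s_γ = 0.5 × 17.8 × 2.61 × 34.7 × 0.6 = 483.63 kPa
q_ult = 1212.4 + 483.63 = 1696 kPa.
Net ultimate: q_net = 1696 − 46.992 = 1649 kPa.
q_all(net) = 1649 / 2.5 = 659.61 kPa.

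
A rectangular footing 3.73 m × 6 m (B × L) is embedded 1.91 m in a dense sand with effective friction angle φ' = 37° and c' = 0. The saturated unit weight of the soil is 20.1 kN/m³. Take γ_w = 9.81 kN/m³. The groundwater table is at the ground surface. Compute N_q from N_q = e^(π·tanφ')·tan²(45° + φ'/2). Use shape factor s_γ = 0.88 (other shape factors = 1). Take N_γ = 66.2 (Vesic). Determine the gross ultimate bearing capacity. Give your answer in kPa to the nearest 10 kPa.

q_ult ≈ 1960 kPa

tan37° = 0.7536, so N_q = e^(π×0.7536)·tan²(63.5°) = 10.669 × 4.023 = 42.92.
Water table at ground surface, so effective unit weight γ' = 20.1 − 9.81 = 10.29 kN/m³ is used throughout; overburden q = 10.29 × 1.91 = 19.654 kPa; the same γ' applies in the ½γBN_γ term.
Surcharge term q·N_q = 19.654 × 42.92 = 843.54 kPa; self-weight term 0.5·γ·B·N_γ·s_γ = 0.5 × 10.29 × 3.73 × 66.2 × 0.88 = 1118 kPa.
q_ult = 843.54 + 1118 = 1961.5 kPa.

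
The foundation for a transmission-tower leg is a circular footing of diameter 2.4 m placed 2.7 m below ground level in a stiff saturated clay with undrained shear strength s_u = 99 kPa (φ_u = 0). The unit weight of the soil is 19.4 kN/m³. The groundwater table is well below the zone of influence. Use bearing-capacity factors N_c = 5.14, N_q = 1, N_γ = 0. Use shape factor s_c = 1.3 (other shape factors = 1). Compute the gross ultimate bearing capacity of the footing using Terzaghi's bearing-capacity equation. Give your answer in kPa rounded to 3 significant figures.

q_ult ≈ 714 kPa

q = γ·D_f = 19.4 × 2.7 = 52.38 kPa.
c·N_c·s_c = 99 × 5.14 × 1.3 = 661.52 kPa
q·N_q = 52.38 × 1 = 52.38 kPa
q_ult = 661.52 + 52.38 = 713.9 kPa.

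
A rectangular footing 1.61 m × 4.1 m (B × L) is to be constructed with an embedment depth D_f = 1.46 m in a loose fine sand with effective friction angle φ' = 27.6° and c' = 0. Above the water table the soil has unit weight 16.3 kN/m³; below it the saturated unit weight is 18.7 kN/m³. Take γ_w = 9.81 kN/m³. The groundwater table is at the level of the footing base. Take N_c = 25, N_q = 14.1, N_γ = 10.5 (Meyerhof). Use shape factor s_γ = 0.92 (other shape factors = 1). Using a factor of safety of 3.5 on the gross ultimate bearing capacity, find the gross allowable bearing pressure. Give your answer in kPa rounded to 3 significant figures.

q_all ≈ 116 kPa

Effective surcharge at the founding depth q = γ·D_f = 16.3 × 1.46 = 23.798 kPa.
The water table coincides with the base, so in the self-weight term γ → γ' = 8.89 kN/m³.
q_ult = q·N_q + 0.5·γ·B·N_γ·s_γ
     = 23.798 × 14.1 + 0.5 × 8.89 × 1.61 × 10.5 × 0.92
     = 335.55 + 69.131 = 404.68 kPa.
q_all = 404.68 / 3.5 = 115.62 kPa.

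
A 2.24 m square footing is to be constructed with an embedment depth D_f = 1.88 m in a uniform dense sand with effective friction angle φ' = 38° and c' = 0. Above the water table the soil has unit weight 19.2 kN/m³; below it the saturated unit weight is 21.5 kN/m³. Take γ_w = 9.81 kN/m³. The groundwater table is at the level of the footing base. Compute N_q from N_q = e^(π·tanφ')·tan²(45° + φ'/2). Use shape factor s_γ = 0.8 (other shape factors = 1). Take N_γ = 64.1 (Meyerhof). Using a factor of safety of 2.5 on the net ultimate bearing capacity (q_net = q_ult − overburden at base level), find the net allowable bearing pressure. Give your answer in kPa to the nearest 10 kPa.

q_all(net) ≈ 960 kPa

N_q = e^(π·tan38°)·tan²(64°) = 48.93.
Overburden at base level: q = 19.2 × 1.88 = 36.096 kPa.
Below the base the soil is submerged, so the ½γBN_γ term uses γ' = 21.5 − 9.81 = 11.69 kN/m³.
Surcharge term q·N_q = 36.096 × 48.933 = 1766.3 kPa; self-weight term 0.5·γ·B·N_γ·s_γ = 0.5 × 11.69 × 2.24 × 64.1 × 0.8 = 671.4 kPa.
q_ult = 1766.3 + 671.4 = 2437.7 kPa.
q_net = 2437.7 − 36.096 = 2401.6 kPa.
q_all(net) = 2401.6 / 2.5 = 960.64 kPa.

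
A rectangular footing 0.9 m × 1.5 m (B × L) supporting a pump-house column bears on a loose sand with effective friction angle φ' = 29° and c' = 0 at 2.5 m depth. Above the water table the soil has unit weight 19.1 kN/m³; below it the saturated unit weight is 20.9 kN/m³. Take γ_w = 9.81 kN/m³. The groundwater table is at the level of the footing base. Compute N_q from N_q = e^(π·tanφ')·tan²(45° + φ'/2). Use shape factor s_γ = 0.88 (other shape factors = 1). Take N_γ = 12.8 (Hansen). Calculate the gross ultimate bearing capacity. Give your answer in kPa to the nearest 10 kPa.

q_ult ≈ 840 kPa

tan29° = 0.5543, so N_q = e^(π×0.5543)·tan²(59.5°) = 5.705 × 2.882 = 16.44.
q = γ·D_f = 19.1 × 2.5 = 47.75 kPa.
For the ½γBN_γ term take γ' = 20.9 − 9.81 = 11.09 kN/m³ (soil below base is submerged).
q·N_q = 47.75 × 16.443 = 785.17 kPa
0.5·γ·B·N_γ·s_γ = 0.5 × 11.09 × 0.9 × 12.8 × 0.88 = 56.213 kPa
q_ult = 785.17 + 56.213 = 841.38 kPa.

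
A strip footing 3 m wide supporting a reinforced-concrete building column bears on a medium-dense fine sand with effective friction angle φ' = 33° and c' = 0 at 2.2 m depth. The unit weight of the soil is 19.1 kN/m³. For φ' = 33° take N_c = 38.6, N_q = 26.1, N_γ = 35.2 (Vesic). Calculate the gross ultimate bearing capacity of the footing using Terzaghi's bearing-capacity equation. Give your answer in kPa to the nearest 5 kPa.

Overburden at base level: q = 19.1 × 2.2 = 42.02 kPa.
Surcharge term q·N_q = 42.02 × 26.1 = 1096.7 kPa; self-weight term 0.5·γ·B·N_γ = 0.5 × 19.1 × 3 × 35.2 = 1008.5 kPa.
q_ult = 1096.7 + 1008.5 = 2105.2 kPa.

q_ult ≈ 2105 kPa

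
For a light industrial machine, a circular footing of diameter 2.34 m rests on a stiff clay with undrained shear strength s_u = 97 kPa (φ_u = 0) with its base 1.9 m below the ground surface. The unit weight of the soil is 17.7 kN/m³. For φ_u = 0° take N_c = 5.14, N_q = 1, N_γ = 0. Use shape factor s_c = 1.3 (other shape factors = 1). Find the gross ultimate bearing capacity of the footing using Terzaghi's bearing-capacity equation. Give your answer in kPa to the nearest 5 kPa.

q_ult ≈ 680 kPa

Overburden at base level: q = 17.7 × 1.9 = 33.63 kPa.
Cohesion term c·N_c·s_c = 97 × 5.14 × 1.3 = 648.15 kPa; surcharge term q·N_q = 33.63 × 1 = 33.63 kPa.
q_ult = 648.15 + 33.63 = 681.78 kPa.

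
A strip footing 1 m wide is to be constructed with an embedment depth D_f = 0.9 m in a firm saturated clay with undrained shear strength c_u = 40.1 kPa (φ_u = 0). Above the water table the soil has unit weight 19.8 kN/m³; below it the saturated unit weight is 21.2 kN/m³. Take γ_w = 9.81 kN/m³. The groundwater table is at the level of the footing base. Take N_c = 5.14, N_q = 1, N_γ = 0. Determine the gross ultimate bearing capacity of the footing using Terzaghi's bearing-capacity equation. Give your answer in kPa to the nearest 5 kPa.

q_ult ≈ 225 kPa

Effective surcharge at the founding depth q = γ·D_f = 19.8 × 0.9 = 17.82 kPa.
q_ult = c·N_c + q·N_q
     = 40.1 × 5.14 + 17.82 × 1
     = 206.11 + 17.82 = 223.93 kPa.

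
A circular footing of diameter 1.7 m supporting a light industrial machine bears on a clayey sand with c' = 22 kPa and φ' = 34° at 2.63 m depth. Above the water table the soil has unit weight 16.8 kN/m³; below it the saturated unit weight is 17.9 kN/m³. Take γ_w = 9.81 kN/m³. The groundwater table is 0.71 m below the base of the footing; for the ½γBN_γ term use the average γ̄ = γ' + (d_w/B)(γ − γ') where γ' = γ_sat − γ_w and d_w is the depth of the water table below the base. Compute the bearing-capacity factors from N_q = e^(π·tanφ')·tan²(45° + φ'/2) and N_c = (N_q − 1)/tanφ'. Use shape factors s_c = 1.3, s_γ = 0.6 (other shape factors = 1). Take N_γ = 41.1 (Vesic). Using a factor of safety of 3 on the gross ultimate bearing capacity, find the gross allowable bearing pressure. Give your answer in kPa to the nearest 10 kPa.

q_all ≈ 920 kPa

N_q = e^(π·tan34°)·tan²(62°) = 29.44; N_c = (N_q − 1)/tanφ' = 42.16.
Overburden at base level: q = 16.8 × 2.63 = 44.184 kPa.
The water table is 0.71 m below the base (< B = 1.7 m), so the ½γBN_γ term uses γ̄ = γ' + (d_w/B)(γ − γ') = 8.09 + (0.71/1.7)(16.8 − 8.09) = 11.728 kN/m³.
Cohesion term c·N_c·s_c = 22 × 42.164 × 1.3 = 1205.9 kPa; surcharge term q·N_q = 44.184 × 29.44 = 1300.8 kPa; self-weight term 0.5·γ·B·N_γ·s_γ = 0.5 × 11.728 × 1.7 × 41.1 × 0.6 = 245.82 kPa.
q_ult = 1205.9 + 1300.8 + 245.82 = 2752.5 kPa.
q_all = 2752.5 / 3 = 917.49 kPa.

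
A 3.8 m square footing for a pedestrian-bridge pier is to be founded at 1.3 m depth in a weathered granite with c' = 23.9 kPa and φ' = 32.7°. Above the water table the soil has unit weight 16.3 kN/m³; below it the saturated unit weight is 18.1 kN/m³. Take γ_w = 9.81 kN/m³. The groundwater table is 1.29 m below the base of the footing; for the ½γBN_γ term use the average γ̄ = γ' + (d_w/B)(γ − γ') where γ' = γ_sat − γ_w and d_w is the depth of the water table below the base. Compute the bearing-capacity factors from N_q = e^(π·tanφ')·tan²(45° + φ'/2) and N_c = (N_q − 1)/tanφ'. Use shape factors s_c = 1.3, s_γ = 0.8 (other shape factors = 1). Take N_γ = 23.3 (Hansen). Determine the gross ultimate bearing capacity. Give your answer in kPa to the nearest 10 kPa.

tan32.7° = 0.642, so N_q = e^(π×0.642)·tan²(61.35°) = 7.515 × 3.35 = 25.18.
N_c = (25.18 − 1)/tan32.7° = 37.66.
Effective surcharge at the founding depth q = γ·D_f = 16.3 × 1.3 = 21.19 kPa.
With d_w = 1.29 m < B, γ̄ = 8.29 + (1.29/3.8) × (16.3 − 8.29) = 11.009 kN/m³.
q_ult = c·N_c·s_c + q·N_q + 0.5·γ·B·N_γ·s_γ
     = 23.9 × 37.657 × 1.3 + 21.19 × 25.175 + 0.5 × 11.009 × 3.8 × 23.3 × 0.8
     = 1170 + 533.46 + 389.9 = 2093.4 kPa.

q_ult ≈ 2090 kPa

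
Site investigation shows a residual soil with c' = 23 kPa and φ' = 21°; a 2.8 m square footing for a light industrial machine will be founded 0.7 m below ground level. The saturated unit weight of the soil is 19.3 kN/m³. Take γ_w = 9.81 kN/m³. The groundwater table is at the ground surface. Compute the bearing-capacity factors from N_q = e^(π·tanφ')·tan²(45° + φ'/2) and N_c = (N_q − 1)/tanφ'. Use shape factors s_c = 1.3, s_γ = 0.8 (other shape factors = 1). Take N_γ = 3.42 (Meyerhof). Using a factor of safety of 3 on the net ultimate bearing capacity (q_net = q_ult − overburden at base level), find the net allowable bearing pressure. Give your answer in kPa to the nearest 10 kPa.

N_q = e^(π·tan21°)·tan²(55.5°) = 7.07; N_c = (N_q − 1)/tanφ' = 15.81.
With the water table at the surface the whole profile is submerged: γ' = 19.3 − 9.81 = 9.49 kN/m³, so q = γ'·D_f = 6.643 kPa; the same γ' applies in the ½γBN_γ term.
q_ult = c·N_c·s_c + q·N_q + 0.5·γ·B·N_γ·s_γ
     = 23 × 15.815 × 1.3 + 6.643 × 7.0708 + 0.5 × 9.49 × 2.8 × 3.42 × 0.8
     = 472.86 + 46.971 + 36.35 = 556.19 kPa.
q_net = 556.19 − 6.643 = 549.54 kPa.
q_all(net) = 549.54 / 3 = 183.18 kPa.

q_all(net) ≈ 180 kPa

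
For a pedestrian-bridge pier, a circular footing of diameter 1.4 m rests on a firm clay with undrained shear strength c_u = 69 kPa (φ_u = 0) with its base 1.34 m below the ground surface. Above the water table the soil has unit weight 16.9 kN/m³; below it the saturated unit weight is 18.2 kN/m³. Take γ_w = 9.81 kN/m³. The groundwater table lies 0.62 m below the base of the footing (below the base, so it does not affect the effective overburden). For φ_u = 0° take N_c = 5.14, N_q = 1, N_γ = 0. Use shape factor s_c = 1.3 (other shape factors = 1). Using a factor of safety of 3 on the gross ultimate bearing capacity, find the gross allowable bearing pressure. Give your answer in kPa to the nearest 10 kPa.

q_all ≈ 160 kPa

Effective surcharge at the founding depth q = γ·D_f = 16.9 × 1.34 = 22.646 kPa.
q_ult = c·N_c·s_c + q·N_q
     = 69 × 5.14 × 1.3 + 22.646 × 1
     = 461.06 + 22.646 = 483.7 kPa.
q_all = 483.7 / 3 = 161.23 kPa.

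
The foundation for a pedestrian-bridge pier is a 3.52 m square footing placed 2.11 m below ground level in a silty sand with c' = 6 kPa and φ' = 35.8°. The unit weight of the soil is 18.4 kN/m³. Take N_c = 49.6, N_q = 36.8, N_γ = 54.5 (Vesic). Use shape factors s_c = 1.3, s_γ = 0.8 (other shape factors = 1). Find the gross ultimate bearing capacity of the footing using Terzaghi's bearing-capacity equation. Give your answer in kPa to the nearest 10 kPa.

q_ult ≈ 3230 kPa

q = γ·D_f = 18.4 × 2.11 = 38.824 kPa.
c·N_c·s_c = 6 × 49.6 × 1.3 = 386.88 kPa
q·N_q = 38.824 × 36.8 = 1428.7 kPa
0.5·γ·B·N_γ·s_γ = 0.5 × 18.4 × 3.52 × 54.5 × 0.8 = 1411.9 kPa
q_ult = 386.88 + 1428.7 + 1411.9 = 3227.5 kPa.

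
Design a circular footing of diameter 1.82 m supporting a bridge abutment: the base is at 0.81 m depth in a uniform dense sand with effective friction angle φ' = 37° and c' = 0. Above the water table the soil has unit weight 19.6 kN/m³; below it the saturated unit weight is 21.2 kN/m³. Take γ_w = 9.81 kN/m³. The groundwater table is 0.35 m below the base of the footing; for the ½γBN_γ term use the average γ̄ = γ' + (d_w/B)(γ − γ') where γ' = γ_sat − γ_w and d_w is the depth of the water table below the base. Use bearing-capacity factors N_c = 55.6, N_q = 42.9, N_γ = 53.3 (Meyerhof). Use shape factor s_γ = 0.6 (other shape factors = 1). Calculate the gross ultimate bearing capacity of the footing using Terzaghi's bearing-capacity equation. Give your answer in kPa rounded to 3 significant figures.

q_ult ≈ 1060 kPa

Effective surcharge at the founding depth q = γ·D_f = 19.6 × 0.81 = 15.876 kPa.
With d_w = 0.35 m < B, γ̄ = 11.39 + (0.35/1.82) × (19.6 − 11.39) = 12.969 kN/m³.
q_ult = q·N_q + 0.5·γ·B·N_γ·s_γ
     = 15.876 × 42.9 + 0.5 × 12.969 × 1.82 × 53.3 × 0.6
     = 681.08 + 377.42 = 1058.5 kPa.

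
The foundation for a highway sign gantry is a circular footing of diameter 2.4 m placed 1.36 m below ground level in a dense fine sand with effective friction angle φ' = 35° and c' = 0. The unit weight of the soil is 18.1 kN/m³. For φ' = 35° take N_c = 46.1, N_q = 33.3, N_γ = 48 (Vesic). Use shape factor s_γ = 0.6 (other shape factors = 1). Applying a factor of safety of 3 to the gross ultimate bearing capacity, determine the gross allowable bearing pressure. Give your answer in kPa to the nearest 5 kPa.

Overburden at base level: q = 18.1 × 1.36 = 24.616 kPa.
Surcharge term q·N_q = 24.616 × 33.3 = 819.71 kPa; self-weight term 0.5·γ·B·N_γ·s_γ = 0.5 × 18.1 × 2.4 × 48 × 0.6 = 625.54 kPa.
q_ult = 819.71 + 625.54 = 1445.2 kPa.
q_all = q_ult / FS = 1445.2 / 3 = 481.75 kPa.

q_all ≈ 480 kPa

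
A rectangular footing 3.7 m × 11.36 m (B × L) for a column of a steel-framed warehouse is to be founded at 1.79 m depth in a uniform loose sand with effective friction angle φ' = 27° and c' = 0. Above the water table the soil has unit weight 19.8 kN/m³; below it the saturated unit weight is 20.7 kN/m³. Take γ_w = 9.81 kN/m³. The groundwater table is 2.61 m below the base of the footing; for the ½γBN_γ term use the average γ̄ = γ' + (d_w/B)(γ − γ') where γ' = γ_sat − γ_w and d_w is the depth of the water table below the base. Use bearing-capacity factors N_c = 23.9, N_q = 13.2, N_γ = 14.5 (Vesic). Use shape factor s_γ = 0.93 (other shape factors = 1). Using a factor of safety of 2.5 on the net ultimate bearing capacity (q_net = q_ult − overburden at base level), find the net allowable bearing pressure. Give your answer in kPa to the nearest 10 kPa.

q_all(net) ≈ 340 kPa

Overburden at base level: q = 19.8 × 1.79 = 35.442 kPa.
The water table is 2.61 m below the base (< B = 3.7 m), so the ½γBN_γ term uses γ̄ = γ' + (d_w/B)(γ − γ') = 10.89 + (2.61/3.7)(19.8 − 10.89) = 17.175 kN/m³.
Surcharge term q·N_q = 35.442 × 13.2 = 467.83 kPa; self-weight term 0.5·γ·B·N_γ·s_γ = 0.5 × 17.175 × 3.7 × 14.5 × 0.93 = 428.47 kPa.
q_ult = 467.83 + 428.47 = 896.31 kPa.
q_net = 896.31 − 35.442 = 860.87 kPa.
q_all(net) = 860.87 / 2.5 = 344.35 kPa.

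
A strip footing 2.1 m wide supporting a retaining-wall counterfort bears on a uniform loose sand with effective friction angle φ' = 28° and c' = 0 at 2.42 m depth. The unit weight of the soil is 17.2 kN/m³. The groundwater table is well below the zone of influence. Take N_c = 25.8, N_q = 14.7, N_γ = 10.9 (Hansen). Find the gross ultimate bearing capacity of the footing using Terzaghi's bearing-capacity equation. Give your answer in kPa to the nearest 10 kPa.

q_ult ≈ 810 kPa

q = γ·D_f = 17.2 × 2.42 = 41.624 kPa.
q·N_q = 41.624 × 14.7 = 611.87 kPa
0.5·γ·B·N_γ = 0.5 × 17.2 × 2.1 × 10.9 = 196.85 kPa
q_ult = 611.87 + 196.85 = 808.73 kPa.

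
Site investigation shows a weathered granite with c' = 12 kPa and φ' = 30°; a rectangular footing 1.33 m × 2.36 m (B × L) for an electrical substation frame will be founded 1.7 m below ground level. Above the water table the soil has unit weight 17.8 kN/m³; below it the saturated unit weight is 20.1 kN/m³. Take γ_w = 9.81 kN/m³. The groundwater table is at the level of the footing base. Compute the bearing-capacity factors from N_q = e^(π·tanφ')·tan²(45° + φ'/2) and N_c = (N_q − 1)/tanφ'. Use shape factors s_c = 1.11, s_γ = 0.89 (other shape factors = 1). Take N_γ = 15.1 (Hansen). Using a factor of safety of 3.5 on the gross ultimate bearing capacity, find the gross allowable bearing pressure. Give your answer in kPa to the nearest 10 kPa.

N_q = e^(π·tan30°)·tan²(60°) = 18.4; N_c = (N_q − 1)/tanφ' = 30.14.
Overburden at base level: q = 17.8 × 1.7 = 30.26 kPa.
Below the base the soil is submerged, so the ½γBN_γ term uses γ' = 20.1 − 9.81 = 10.29 kN/m³.
Cohesion term c·N_c·s_c = 12 × 30.14 × 1.11 = 401.46 kPa; surcharge term q·N_q = 30.26 × 18.401 = 556.82 kPa; self-weight term 0.5·γ·B·N_γ·s_γ = 0.5 × 10.29 × 1.33 × 15.1 × 0.89 = 91.961 kPa.
q_ult = 401.46 + 556.82 + 91.961 = 1050.2 kPa.
q_all = 1050.2 / 3.5 = 300.07 kPa.

q_all ≈ 300 kPa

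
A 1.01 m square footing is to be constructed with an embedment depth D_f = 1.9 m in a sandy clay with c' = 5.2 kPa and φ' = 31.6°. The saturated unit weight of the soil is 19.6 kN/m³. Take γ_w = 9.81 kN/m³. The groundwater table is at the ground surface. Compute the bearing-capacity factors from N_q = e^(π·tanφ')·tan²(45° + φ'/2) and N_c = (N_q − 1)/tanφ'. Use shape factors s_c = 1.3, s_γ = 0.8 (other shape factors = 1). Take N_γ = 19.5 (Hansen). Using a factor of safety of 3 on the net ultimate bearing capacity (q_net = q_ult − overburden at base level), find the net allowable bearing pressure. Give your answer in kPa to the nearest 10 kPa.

q_all(net) ≈ 230 kPa

N_q = e^(π·tan31.6°)·tan²(60.8°) = 22.12; N_c = (N_q − 1)/tanφ' = 34.33.
With the water table at the surface the whole profile is submerged: γ' = 19.6 − 9.81 = 9.79 kN/m³, so q = γ'·D_f = 18.601 kPa; the same γ' applies in the ½γBN_γ term.
q_ult = c·N_c·s_c + q·N_q + 0.5·γ·B·N_γ·s_γ
     = 5.2 × 34.326 × 1.3 + 18.601 × 22.117 + 0.5 × 9.79 × 1.01 × 19.5 × 0.8
     = 232.04 + 411.4 + 77.126 = 720.57 kPa.
q_net = 720.57 − 18.601 = 701.97 kPa.
q_all(net) = 701.97 / 3 = 233.99 kPa.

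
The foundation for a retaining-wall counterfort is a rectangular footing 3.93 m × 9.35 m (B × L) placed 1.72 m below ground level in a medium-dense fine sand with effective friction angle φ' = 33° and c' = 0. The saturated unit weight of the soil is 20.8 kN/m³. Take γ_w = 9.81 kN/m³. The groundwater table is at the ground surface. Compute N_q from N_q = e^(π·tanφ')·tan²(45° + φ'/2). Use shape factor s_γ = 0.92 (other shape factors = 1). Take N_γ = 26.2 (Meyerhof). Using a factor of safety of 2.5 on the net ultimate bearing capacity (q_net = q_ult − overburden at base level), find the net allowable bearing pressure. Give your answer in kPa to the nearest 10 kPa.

N_q = e^(π·tan33°)·tan²(61.5°) = 26.09.
With the water table at the surface the whole profile is submerged: γ' = 20.8 − 9.81 = 10.99 kN/m³, so q = γ'·D_f = 18.903 kPa; the same γ' applies in the ½γBN_γ term.
q_ult = q·N_q + 0.5·γ·B·N_γ·s_γ
     = 18.903 × 26.092 + 0.5 × 10.99 × 3.93 × 26.2 × 0.92
     = 493.21 + 520.53 = 1013.7 kPa.
q_net = 1013.7 − 18.903 = 994.84 kPa.
q_all(net) = 994.84 / 2.5 = 397.94 kPa.

q_all(net) ≈ 400 kPa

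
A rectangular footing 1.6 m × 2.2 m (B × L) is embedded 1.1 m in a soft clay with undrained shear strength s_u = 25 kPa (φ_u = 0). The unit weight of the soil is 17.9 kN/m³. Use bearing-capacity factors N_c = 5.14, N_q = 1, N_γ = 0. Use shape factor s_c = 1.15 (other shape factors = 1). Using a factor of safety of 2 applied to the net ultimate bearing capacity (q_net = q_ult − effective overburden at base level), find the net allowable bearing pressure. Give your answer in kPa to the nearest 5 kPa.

q_all(net) ≈ 75 kPa

q = γ·D_f = 17.9 × 1.1 = 19.69 kPa.
c·N_c·s_c = 25 × 5.14 × 1.15 = 147.77 kPa
q·N_q = 19.69 × 1 = 19.69 kPa
q_ult = 147.77 + 19.69 = 167.46 kPa.
Net ultimate: q_net = 167.46 − 19.69 = 147.77 kPa.
q_all(net) = 147.77 / 2 = 73.887 kPa.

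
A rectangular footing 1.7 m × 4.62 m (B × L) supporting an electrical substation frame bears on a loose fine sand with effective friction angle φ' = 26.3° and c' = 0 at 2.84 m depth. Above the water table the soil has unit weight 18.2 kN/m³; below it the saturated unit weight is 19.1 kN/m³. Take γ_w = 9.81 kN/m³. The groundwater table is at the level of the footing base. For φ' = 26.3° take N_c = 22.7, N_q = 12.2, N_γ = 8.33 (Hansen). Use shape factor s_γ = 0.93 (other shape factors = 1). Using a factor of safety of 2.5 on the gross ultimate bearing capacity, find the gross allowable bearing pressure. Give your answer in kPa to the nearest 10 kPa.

Overburden at base level: q = 18.2 × 2.84 = 51.688 kPa.
Below the base the soil is submerged, so the ½γBN_γ term uses γ' = 19.1 − 9.81 = 9.29 kN/m³.
Surcharge term q·N_q = 51.688 × 12.2 = 630.59 kPa; self-weight term 0.5·γ·B·N_γ·s_γ = 0.5 × 9.29 × 1.7 × 8.33 × 0.93 = 61.173 kPa.
q_ult = 630.59 + 61.173 = 691.77 kPa.
q_all = 691.77 / 2.5 = 276.71 kPa.

q_all ≈ 280 kPa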